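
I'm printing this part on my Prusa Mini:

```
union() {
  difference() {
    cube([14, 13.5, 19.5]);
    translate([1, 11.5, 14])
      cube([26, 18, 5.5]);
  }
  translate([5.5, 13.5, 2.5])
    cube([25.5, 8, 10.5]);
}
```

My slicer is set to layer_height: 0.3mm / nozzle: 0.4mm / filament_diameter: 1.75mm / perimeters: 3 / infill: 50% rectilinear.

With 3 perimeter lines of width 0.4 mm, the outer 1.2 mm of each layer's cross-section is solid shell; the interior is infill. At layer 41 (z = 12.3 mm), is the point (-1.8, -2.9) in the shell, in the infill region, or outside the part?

At z = 12.3 mm: the cube is present — its section is the full 14×13.5 rectangle; the cube at (1, 11.5) is not intersected at this z (z outside [14, 19.5]); After the difference (first − rest): none of the subtracted shapes is present at this height, so the 14×13.5 cube is unchanged — 1 connected region; the cube at (5.5, 13.5) is present — its section is the full 25.5×8 rectangle; Combining (union): the 2 present regions share edge segments without overlapping in area, so areas simply add but the touching pieces fuse into one outline (the shared edge portions become interior and drop out of the boundary) — 1 connected region. Overall, the cross-section is a single solid region. The nearest boundary edge runs (14.00, 0.00)→(0.00, 0.00); distance from the point to it = 3.41 mm. The point is not inside any of the regions above, so it lies outside the cross-section (3.41 mm from the nearest boundary).

outside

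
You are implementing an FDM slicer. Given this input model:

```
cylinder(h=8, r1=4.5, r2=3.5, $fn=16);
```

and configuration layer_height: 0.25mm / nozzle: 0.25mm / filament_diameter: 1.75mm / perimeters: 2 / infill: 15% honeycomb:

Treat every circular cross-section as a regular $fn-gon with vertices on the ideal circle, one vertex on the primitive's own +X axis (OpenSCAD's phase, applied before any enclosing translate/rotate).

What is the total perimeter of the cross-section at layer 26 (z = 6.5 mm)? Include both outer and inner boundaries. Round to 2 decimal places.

At z = 6.5 mm: the cone contributes a regular 16-gon of circumradius 3.688 (interpolated between r1=4.5 and r2=3.5 at t=0.812) (perimeter = 2·16·3.688·sin(180°/16) = 23.02 mm). Overall, the cross-section is a single solid region. Total boundary length (outer) = 23.02 mm.

23.02 mm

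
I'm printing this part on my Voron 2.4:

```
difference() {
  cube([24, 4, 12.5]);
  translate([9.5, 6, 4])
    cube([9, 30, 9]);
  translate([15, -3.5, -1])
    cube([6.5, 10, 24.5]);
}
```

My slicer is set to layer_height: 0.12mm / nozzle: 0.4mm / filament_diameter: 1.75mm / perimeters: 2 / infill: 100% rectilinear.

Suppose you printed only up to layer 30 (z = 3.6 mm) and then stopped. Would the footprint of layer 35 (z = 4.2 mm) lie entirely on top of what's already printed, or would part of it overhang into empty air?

Compare the two slices. At z = 3.6: the cube is present — its section is the full 24×4 rectangle (area 96.00 mm²); the cube at (9.5, 6) is absent (z outside [4, 13]); the cube at (15, -3.5) (footprint 6.5×10) is included at this height (area 65.00 mm²); After the difference (first − rest): starting from the 24×4 cube (96.00 mm²), the 6.5×10 cube at (15, -3.5) partially overlaps it — only the 26.00 mm² overlap (of its 65.00 mm²) is removed, clipping the outline — area = 70.00 mm². At z = 4.2: the cube (footprint 24×4) is included at this height (area 96.00 mm²); the 9×30 cube at (9.5, 6) contributes its full rectangle (area 270.00 mm²); the cube at (15, -3.5) is present — its section is the full 6.5×10 rectangle (area 65.00 mm²); After the difference (first − rest): starting from the 24×4 cube (96.00 mm²), the 9×30 cube at (9.5, 6) misses the remaining region (no effect); the 6.5×10 cube at (15, -3.5) partially overlaps it — only the 26.00 mm² overlap (of its 65.00 mm²) is removed, clipping the outline — area = 70.00 mm². Checking containment: the cross-section at z = 4.2 is a subset of the cross-section at z = 3.6.

entirely on top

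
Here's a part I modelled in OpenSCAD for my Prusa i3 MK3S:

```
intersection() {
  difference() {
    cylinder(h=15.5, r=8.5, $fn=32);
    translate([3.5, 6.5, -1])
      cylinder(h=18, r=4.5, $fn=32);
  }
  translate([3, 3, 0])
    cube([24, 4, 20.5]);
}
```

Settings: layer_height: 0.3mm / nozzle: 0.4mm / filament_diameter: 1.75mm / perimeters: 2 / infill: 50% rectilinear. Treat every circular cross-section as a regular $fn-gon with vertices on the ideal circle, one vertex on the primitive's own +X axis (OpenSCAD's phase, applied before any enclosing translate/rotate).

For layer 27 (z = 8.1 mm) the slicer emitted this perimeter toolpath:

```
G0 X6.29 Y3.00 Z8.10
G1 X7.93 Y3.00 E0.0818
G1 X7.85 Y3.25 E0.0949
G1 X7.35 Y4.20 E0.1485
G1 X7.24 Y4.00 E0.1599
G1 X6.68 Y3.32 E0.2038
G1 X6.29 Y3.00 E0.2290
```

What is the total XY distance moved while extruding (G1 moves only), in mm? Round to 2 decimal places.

4.59 mm

Sum the Euclidean lengths of each G1 segment: total = 4.59 mm.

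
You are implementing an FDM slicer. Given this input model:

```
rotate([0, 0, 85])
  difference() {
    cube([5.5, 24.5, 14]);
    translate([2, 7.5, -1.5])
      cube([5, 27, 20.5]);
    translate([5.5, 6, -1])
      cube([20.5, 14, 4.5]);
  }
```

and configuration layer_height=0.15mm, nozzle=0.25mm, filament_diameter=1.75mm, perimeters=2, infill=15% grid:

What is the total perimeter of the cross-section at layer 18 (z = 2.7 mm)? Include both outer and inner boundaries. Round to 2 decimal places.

At z = 2.7 mm: the cube (footprint 5.5×24.5) is included at this height (perimeter 60.00 mm); the cube at (2, 7.5) is present — its section is the full 5×27 rectangle (perimeter 64.00 mm); the cube at (5.5, 6) (footprint 20.5×14) is included at this height (perimeter 69.00 mm); Subtracting the remaining from the first: starting from the 5.5×24.5 cube, the 5×27 cube at (2, 7.5) partially overlaps it — only the 59.50 mm² overlap (of its 135.00 mm²) is removed, clipping the outline; the 20.5×14 cube at (5.5, 6) misses the remaining region (no effect) — boundary = 60.00 mm; (rotated 85° about Z; rotation is an isometry so areas/perimeters/island counts are preserved). Overall, the cross-section is a single solid region. Total boundary length (outer) = 60.00 mm.

60.00 mm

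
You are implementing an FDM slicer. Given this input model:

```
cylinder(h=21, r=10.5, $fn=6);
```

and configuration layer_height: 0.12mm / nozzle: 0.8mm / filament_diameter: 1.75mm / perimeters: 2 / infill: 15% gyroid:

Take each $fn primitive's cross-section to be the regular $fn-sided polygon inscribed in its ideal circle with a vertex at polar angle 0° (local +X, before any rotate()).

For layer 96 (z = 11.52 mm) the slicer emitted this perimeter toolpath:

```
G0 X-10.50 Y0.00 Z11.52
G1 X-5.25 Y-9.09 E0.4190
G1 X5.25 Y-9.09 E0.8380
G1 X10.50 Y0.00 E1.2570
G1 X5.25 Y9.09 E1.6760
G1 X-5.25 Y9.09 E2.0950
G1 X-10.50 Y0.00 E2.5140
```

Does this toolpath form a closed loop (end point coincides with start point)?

Start point (G0): (-10.50, 0.00). End point (last G1): the path returns to the start — closed.

yes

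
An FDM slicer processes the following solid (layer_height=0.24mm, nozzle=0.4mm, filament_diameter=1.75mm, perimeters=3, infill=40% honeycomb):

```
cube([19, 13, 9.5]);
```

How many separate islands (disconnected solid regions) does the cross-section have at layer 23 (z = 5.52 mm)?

At z = 5.52 mm: the cube (footprint 19×13) is included at this height. Overall, the cross-section is a single solid region. Island count = 1.

1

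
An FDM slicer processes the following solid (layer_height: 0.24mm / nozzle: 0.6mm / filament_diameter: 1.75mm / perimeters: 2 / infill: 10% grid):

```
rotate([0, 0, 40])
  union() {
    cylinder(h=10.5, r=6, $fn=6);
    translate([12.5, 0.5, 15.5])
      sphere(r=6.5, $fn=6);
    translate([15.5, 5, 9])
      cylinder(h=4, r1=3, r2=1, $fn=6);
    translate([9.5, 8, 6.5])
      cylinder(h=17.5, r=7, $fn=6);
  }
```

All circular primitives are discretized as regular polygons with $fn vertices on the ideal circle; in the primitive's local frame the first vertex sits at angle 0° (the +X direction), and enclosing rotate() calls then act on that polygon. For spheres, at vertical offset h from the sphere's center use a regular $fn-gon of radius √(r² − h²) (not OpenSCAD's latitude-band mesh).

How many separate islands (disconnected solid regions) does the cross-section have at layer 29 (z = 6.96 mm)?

2

At z = 6.96 mm: the r=6 cylinder contributes a regular 6-gon of circumradius 6; the sphere at (12.5, 0.5) does not reach this height (|z−center|=8.540 > r=6.5); the cone at (15.5, 5) is absent (z outside [9, 13]); the r=7 cylinder at (9.5, 8) contributes a regular 6-gon of circumradius 7; Combining (union): the 2 present regions are separate (no shared area or edge), so areas and boundary lengths simply add and each stays a separate island — 2 connected regions; (rotated 40° about Z; rotation is an isometry so areas/perimeters/island counts are preserved). Overall, the cross-section has 2 separate islands. Island count = 2.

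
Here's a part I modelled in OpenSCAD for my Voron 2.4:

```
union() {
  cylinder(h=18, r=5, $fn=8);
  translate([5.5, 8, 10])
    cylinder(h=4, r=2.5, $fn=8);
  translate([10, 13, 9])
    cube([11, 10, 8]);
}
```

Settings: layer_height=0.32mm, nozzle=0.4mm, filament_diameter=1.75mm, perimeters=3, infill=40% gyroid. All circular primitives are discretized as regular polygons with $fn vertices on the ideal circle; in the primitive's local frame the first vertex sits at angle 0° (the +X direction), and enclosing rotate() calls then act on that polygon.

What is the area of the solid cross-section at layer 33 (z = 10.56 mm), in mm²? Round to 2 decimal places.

198.39 mm²

At z = 10.56 mm: the cylinder: section is a regular 8-gon, circumradius r=5 (area = (8/2)·5.000²·sin(360°/8) = 70.71 mm²); the r=2.5 cylinder at (5.5, 8) gives a regular 8-gon of circumradius 2.5 (constant along its height) (area = (8/2)·2.500²·sin(360°/8) = 17.68 mm²); the 11×10 cube at (10, 13) contributes its full rectangle (area 110.00 mm²); Combining (union): the 3 present regions are separate (no shared area or edge), so areas and boundary lengths simply add and each stays a separate island — area = 198.39 mm². Overall, the cross-section has 3 separate islands. Net area = 198.39 mm².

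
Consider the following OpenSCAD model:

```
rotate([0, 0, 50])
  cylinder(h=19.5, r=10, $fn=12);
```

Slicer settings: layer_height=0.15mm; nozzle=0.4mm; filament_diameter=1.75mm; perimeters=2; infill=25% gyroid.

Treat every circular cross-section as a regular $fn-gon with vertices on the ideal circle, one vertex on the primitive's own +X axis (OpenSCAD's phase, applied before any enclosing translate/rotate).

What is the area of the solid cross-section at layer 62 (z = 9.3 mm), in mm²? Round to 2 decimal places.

300.00 mm²

At z = 9.3 mm: the cylinder: section is a regular 12-gon, circumradius r=10 (area = (12/2)·10.000²·sin(360°/12) = 300.00 mm²); (whole slice rotated 50° about Z — lengths, areas and connectivity unchanged). Overall, the cross-section is a single solid region. Net area = 300.00 mm².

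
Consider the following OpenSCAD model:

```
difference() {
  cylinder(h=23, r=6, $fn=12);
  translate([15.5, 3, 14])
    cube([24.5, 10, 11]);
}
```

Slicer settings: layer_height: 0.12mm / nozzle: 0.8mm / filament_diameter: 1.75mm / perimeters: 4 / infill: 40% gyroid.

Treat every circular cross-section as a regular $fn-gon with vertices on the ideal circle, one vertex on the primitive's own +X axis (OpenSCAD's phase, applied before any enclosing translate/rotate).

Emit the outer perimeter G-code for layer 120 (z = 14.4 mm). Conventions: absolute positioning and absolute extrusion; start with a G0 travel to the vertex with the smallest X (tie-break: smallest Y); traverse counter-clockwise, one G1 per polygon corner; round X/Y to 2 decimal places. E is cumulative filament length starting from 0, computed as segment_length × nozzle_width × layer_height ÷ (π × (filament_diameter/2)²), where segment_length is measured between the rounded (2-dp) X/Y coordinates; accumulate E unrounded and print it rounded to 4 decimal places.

G0 X-6.00 Y0.00 Z14.40
G1 X-5.20 Y-3.00 E0.1239
G1 X-3.00 Y-5.20 E0.2481
G1 X0.00 Y-6.00 E0.3720
G1 X3.00 Y-5.20 E0.4959
G1 X5.20 Y-3.00 E0.6201
G1 X6.00 Y0.00 E0.7440
G1 X5.20 Y3.00 E0.8680
G1 X3.00 Y5.20 E0.9921
G1 X0.00 Y6.00 E1.1161
G1 X-3.00 Y5.20 E1.2400
G1 X-5.20 Y3.00 E1.3642
G1 X-6.00 Y0.00 E1.4881

At z = 14.4 mm: the cylinder: section is a regular 12-gon, circumradius r=6; the 24.5×10 cube at (15.5, 3) contributes its full rectangle; After the difference (first − rest): starting from the r=6 cylinder, the 24.5×10 cube at (15.5, 3) misses the remaining region (no effect) — 1 connected region. The outline is a single polygon with 12 vertices. Extrusion per mm of travel: 0.8 × 0.12 / (π × 0.875²) = 0.039912. Accumulating E over each segment gives final E = 1.4881.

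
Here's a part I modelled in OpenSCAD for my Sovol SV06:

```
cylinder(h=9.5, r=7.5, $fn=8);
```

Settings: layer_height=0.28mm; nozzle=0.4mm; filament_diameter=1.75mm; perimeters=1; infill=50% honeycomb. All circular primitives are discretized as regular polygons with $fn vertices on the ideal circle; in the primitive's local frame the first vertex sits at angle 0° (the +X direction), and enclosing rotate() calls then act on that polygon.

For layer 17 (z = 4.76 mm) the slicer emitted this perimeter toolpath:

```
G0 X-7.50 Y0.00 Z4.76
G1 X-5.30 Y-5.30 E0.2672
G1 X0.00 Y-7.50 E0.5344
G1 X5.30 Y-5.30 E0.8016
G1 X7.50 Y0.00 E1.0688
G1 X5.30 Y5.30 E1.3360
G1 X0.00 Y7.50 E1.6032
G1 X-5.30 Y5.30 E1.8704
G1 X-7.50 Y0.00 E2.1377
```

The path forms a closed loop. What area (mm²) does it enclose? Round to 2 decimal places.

159.00 mm²

Apply the shoelace formula to the sequence of (X, Y) vertices; enclosed area = 159.00 mm².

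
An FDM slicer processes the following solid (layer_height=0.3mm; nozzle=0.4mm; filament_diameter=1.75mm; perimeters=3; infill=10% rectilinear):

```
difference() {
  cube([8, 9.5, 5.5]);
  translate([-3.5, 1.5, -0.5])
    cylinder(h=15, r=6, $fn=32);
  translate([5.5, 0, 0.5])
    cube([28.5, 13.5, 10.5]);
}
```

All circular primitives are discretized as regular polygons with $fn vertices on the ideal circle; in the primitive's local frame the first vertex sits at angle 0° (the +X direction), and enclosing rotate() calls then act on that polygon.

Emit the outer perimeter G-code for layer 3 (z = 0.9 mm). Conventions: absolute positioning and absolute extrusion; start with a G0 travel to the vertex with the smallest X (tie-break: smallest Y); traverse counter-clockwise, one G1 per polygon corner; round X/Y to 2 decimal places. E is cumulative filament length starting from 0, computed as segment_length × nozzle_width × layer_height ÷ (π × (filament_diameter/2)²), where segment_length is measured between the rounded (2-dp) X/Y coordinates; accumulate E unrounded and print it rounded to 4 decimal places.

At z = 0.9 mm: the 8×9.5 cube contributes its full rectangle; the r=6 cylinder at (-3.5, 1.5) contributes a regular 32-gon of circumradius 6; the 28.5×13.5 cube at (5.5, 0) contributes its full rectangle; After the difference (first − rest): starting from the 8×9.5 cube, the r=6 cylinder at (-3.5, 1.5) partially overlaps it — only the 12.05 mm² overlap (of its 112.37 mm²) is removed, clipping the outline; the 28.5×13.5 cube at (5.5, 0) partially overlaps it — only the 23.75 mm² overlap (of its 384.75 mm²) is removed, clipping the outline — 1 connected region. The outline is a single polygon with 11 vertices. Extrusion per mm of travel: 0.4 × 0.3 / (π × 0.875²) = 0.049890. Accumulating E over each segment gives final E = 1.4245.

G0 X0.00 Y6.35 Z0.90
G1 X0.74 Y5.74 E0.0478
G1 X1.49 Y4.83 E0.1067
G1 X2.04 Y3.80 E0.1649
G1 X2.38 Y2.67 E0.2238
G1 X2.50 Y1.50 E0.2825
G1 X2.38 Y0.33 E0.3412
G1 X2.28 Y0.00 E0.3584
G1 X5.50 Y0.00 E0.5190
G1 X5.50 Y9.50 E0.9930
G1 X0.00 Y9.50 E1.2674
G1 X0.00 Y6.35 E1.4245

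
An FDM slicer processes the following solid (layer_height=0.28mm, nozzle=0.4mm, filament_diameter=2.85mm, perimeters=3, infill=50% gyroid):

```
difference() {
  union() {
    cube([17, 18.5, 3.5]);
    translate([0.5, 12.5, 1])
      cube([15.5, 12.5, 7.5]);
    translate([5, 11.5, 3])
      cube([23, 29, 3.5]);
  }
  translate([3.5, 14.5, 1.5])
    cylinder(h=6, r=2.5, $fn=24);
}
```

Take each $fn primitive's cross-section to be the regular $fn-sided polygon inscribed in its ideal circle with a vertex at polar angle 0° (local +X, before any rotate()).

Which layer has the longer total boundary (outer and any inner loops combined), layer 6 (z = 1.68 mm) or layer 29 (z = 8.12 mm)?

layer 6 (z = 1.68 mm)

Layer 6 (z = 1.68): the cube (footprint 17×18.5) is included at this height (perimeter 71.00 mm); the cube at (0.5, 12.5) (footprint 15.5×12.5) is included at this height (perimeter 56.00 mm); the cube at (5, 11.5) does not reach this height (z outside [3, 6.5]); Merging all regions: the regions partially overlap (shared area 93.00 mm²), so the edge portions inside another operand are dropped and the merged outline is re-measured after clipping — boundary = 84.00 mm; the r=2.5 cylinder at (3.5, 14.5) contributes a regular 24-gon of circumradius 2.5 (perimeter = 2·24·2.500·sin(180°/24) = 15.66 mm); Taking the first minus the rest: starting from the result so far, the r=2.5 cylinder at (3.5, 14.5) lies wholly inside it (removes its full 19.41 mm² and its 15.66 mm outline becomes a hole wall) — boundary (outer + 1 inner loop) = 99.66 mm. So its perimeter = 99.66 mm. Layer 29 (z = 8.12): the cube is absent (z outside [0, 3.5]); the 15.5×12.5 cube at (0.5, 12.5) contributes its full rectangle (perimeter 56.00 mm); the cube at (5, 11.5) does not reach this height (z outside [3, 6.5]); Combining (union): only the 15.5×12.5 cube at (0.5, 12.5) is present, so the union is just that shape — boundary = 56.00 mm; the cylinder at (3.5, 14.5) does not reach this height (z outside [1.5, 7.5]); After the difference (first − rest): none of the subtracted shapes is present at this height, so that combined region is unchanged — boundary = 56.00 mm. So its perimeter = 56.00 mm. Layer 6 is larger (99.66 vs 56.00 mm).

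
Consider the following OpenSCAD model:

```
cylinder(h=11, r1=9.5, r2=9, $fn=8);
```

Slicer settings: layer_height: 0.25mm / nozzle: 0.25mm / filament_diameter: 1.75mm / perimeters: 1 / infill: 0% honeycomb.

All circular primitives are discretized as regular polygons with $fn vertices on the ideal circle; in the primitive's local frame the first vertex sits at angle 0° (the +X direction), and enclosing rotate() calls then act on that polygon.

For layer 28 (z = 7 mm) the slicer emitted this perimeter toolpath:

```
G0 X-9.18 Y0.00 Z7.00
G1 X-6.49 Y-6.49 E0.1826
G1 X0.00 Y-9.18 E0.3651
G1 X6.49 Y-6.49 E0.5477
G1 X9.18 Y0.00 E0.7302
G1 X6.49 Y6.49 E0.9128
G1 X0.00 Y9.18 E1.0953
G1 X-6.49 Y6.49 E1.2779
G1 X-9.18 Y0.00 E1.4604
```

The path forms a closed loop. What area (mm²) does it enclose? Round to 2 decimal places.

Apply the shoelace formula to the sequence of (X, Y) vertices; enclosed area = 238.31 mm².

238.31 mm²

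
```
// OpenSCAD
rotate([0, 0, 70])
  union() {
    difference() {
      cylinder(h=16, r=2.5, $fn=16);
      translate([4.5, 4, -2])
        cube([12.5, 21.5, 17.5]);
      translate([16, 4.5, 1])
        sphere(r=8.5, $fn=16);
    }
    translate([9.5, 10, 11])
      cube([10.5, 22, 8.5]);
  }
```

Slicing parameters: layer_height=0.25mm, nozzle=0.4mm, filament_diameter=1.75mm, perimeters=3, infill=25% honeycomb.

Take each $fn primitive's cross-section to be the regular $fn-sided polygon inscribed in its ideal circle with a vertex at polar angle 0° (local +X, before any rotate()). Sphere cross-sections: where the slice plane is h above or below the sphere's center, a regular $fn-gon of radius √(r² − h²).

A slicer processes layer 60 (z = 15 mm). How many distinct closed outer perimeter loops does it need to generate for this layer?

2

At z = 15 mm: the cylinder: section is a regular 16-gon, circumradius r=2.5; the cube at (4.5, 4) (footprint 12.5×21.5) is included at this height; the sphere at (16, 4.5) is not intersected at this z (|z−center|=14.000 > r=8.5); Taking the first minus the rest: starting from the r=2.5 cylinder, the 12.5×21.5 cube at (4.5, 4) misses the remaining region (no effect) — 1 connected region; the cube at (9.5, 10) is present — its section is the full 10.5×22 rectangle; Merging all regions: the 2 present regions are separate (no shared area or edge), so areas and boundary lengths simply add and each stays a separate island — 2 connected regions; (whole slice rotated 70° about Z — lengths, areas and connectivity unchanged). The result has 2 disconnected regions.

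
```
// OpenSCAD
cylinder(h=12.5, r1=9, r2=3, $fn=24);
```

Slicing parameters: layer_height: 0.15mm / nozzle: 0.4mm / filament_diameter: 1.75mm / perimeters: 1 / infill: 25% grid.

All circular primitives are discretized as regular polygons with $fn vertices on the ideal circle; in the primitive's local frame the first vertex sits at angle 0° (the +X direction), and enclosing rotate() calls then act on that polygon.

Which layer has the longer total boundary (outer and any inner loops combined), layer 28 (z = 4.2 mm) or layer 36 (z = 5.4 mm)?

layer 28 (z = 4.2 mm)

Layer 28 (z = 4.2): the cone contributes a regular 24-gon of circumradius 6.984 (interpolated between r1=9 and r2=3 at t=0.336) (perimeter = 2·24·6.984·sin(180°/24) = 43.76 mm). So its perimeter = 43.76 mm. Layer 36 (z = 5.4): the cone contributes a regular 24-gon of circumradius 6.408 (interpolated between r1=9 and r2=3 at t=0.432) (perimeter = 2·24·6.408·sin(180°/24) = 40.15 mm). So its perimeter = 40.15 mm. Layer 28 is larger (43.76 vs 40.15 mm).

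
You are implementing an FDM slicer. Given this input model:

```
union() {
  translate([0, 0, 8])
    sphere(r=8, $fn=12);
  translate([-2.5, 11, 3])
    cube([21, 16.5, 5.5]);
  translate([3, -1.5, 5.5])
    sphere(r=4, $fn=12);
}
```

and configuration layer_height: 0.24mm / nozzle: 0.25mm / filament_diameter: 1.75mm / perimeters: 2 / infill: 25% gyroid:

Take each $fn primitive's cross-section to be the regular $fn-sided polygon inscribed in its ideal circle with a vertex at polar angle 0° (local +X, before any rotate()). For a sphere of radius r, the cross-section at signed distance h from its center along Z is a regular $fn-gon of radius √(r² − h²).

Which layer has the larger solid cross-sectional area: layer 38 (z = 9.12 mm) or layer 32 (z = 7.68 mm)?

Layer 38 (z = 9.12): the r=8 sphere slices to a regular 12-gon of circumradius 7.921 (√(r²−h²) with h=1.12 from center) (area = (12/2)·7.921²·sin(360°/12) = 188.24 mm²); the cube at (-2.5, 11) does not reach this height (z outside [3, 8.5]); the r=4 sphere at (3, -1.5) slices to a regular 12-gon of circumradius 1.702 (√(r²−h²) with h=3.62 from center) (area = (12/2)·1.702²·sin(360°/12) = 8.69 mm²); Combining (union): the r=4 sphere at (3, -1.5) lies entirely inside the r=8 sphere, so the union is just the r=8 sphere — area = 188.24 mm². So its area = 188.24 mm². Layer 32 (z = 7.68): the r=8 sphere contributes a regular 12-gon of circumradius √(8²−0.32²) = 7.994 (area = (12/2)·7.994²·sin(360°/12) = 191.69 mm²); the cube at (-2.5, 11) (footprint 21×16.5) is included at this height (area 346.50 mm²); the sphere at (3, -1.5): section is a regular 12-gon, circumradius = √(r²−h²) = √(4²−2.18²) = 3.354 (area = (12/2)·3.354²·sin(360°/12) = 33.74 mm²); Combining (union): the regions partially overlap — summed areas 571.94 mm² minus the doubly-counted overlap 33.74 mm² gives 538.19 mm² — area = 538.19 mm². So its area = 538.19 mm². Layer 32 is larger (538.19 vs 188.24 mm²).

layer 32 (z = 7.68 mm)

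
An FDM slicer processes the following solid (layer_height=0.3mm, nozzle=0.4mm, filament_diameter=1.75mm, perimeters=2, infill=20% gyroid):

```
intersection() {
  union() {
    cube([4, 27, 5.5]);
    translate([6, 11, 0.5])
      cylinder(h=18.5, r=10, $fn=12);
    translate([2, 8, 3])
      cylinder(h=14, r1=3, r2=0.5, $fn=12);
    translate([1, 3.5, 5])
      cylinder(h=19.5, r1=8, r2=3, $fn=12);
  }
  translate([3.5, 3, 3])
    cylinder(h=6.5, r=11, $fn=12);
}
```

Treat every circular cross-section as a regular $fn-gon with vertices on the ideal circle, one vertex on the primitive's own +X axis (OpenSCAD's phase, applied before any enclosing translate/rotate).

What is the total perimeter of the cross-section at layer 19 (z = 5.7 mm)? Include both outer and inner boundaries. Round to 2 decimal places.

60.56 mm

At z = 5.7 mm: the cube does not reach this height (z outside [0, 5.5]); the r=10 cylinder at (6, 11) gives a regular 12-gon of circumradius 10 (constant along its height) (perimeter = 2·12·10.000·sin(180°/12) = 62.12 mm); the cone at (2, 8) (r1=3→r2=0.5) has section circumradius 2.518 here — a regular 12-gon (perimeter = 2·12·2.518·sin(180°/12) = 15.64 mm); the cone at (1, 3.5) contributes a regular 12-gon of circumradius 7.821 (interpolated between r1=8 and r2=3 at t=0.036) (perimeter = 2·12·7.821·sin(180°/12) = 48.58 mm); Taking the union: the regions partially overlap (shared area 106.10 mm²), so the edge portions inside another operand are dropped and the merged outline is re-measured after clipping — boundary = 75.11 mm; the cylinder at (3.5, 3): section is a regular 12-gon, circumradius r=11 (perimeter = 2·12·11.000·sin(180°/12) = 68.33 mm); Keeping only the common overlap: the r=11 cylinder at (3.5, 3) partially overlaps that combined region; clipping to the common part keeps 259.36 mm² — boundary = 60.56 mm. Overall, the cross-section is a single solid region. Total boundary length (outer) = 60.56 mm.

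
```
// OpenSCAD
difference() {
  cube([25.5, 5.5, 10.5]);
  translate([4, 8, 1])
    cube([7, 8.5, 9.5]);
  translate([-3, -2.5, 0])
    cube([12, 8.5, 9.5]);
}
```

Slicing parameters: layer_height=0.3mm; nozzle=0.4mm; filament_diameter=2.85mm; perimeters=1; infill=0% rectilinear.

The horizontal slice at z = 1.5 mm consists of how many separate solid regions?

1

At z = 1.5 mm: the cube (footprint 25.5×5.5) is included at this height; the cube at (4, 8) (footprint 7×8.5) is included at this height; the cube at (-3, -2.5) (footprint 12×8.5) is included at this height; Subtracting the remaining from the first: starting from the 25.5×5.5 cube, the 7×8.5 cube at (4, 8) misses the remaining region (no effect); the 12×8.5 cube at (-3, -2.5) partially overlaps it — only the 49.50 mm² overlap (of its 102.00 mm²) is removed, clipping the outline — 1 connected region. The result has 1 disconnected region.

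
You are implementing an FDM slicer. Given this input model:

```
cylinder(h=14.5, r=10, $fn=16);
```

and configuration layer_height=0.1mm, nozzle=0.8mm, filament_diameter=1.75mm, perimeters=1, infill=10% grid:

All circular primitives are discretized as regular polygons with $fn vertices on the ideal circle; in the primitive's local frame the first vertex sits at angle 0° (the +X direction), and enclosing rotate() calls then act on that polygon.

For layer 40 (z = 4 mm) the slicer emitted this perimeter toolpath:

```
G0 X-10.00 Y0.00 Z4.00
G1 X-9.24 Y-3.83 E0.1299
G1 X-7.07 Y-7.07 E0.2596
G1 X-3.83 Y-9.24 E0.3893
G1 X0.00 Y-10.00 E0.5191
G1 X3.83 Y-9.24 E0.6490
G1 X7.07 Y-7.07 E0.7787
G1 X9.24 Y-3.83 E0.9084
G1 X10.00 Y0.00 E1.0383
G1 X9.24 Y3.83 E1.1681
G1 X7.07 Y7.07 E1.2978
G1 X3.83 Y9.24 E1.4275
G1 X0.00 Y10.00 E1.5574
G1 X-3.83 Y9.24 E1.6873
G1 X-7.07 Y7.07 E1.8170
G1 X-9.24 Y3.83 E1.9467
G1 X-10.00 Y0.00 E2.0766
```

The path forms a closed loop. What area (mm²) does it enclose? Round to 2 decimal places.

306.19 mm²

Apply the shoelace formula to the sequence of (X, Y) vertices; enclosed area = 306.19 mm².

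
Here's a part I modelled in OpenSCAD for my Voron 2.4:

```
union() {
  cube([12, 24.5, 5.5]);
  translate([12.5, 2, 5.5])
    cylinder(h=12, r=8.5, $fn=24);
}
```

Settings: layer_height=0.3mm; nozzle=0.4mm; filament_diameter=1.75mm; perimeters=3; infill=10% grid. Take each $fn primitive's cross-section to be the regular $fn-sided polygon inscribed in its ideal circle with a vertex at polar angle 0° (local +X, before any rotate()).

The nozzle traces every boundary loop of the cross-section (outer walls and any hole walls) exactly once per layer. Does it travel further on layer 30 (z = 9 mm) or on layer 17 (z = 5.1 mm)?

Layer 30 (z = 9): the cube is not intersected at this z (z outside [0, 5.5]); the cylinder at (12.5, 2): section is a regular 24-gon, circumradius r=8.5 (perimeter = 2·24·8.500·sin(180°/24) = 53.25 mm); Taking the union: only the r=8.5 cylinder at (12.5, 2) is present, so the union is just that shape — boundary = 53.25 mm. So its perimeter = 53.25 mm. Layer 17 (z = 5.1): the cube is present — its section is the full 12×24.5 rectangle (perimeter 73.00 mm); the cylinder at (12.5, 2) is absent (z outside [5.5, 17.5]); Combining (union): only the 12×24.5 cube is present, so the union is just that shape — boundary = 73.00 mm. So its perimeter = 73.00 mm. Layer 17 is larger (73.00 vs 53.25 mm).

layer 17 (z = 5.1 mm)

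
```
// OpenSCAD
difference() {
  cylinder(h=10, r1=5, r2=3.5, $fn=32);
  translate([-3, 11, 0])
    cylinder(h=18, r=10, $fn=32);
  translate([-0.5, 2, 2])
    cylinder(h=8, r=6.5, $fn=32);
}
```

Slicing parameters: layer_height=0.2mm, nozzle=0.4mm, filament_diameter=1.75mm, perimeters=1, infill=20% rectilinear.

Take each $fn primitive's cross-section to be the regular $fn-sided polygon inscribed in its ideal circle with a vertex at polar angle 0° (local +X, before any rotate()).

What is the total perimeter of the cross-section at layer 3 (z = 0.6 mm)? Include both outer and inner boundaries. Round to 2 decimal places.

At z = 0.6 mm: the cone: at t=0.060 of its height the radius interpolates to r₁+(r₂−r₁)t = 4.910, giving a regular 32-gon of that circumradius (perimeter = 2·32·4.910·sin(180°/32) = 30.80 mm); the cylinder at (-3, 11): section is a regular 32-gon, circumradius r=10 (perimeter = 2·32·10.000·sin(180°/32) = 62.73 mm); the cylinder at (-0.5, 2) is not intersected at this z (z outside [2, 10]); Taking the first minus the rest: starting from the cone, the r=10 cylinder at (-3, 11) partially overlaps it — only the 20.67 mm² overlap (of its 312.14 mm²) is removed, clipping the outline — boundary = 29.26 mm. Overall, the cross-section is a single solid region. Total boundary length (outer) = 29.26 mm.

29.26 mm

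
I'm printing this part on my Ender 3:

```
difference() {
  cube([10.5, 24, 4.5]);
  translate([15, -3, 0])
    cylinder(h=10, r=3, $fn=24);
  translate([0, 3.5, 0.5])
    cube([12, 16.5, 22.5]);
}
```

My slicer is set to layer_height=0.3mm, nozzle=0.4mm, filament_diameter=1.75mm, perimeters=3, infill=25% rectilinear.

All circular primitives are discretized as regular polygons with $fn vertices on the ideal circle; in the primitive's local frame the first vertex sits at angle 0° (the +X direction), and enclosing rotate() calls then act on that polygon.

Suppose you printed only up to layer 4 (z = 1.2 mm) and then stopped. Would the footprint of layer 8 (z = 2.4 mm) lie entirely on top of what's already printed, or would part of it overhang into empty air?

entirely on top

Compare the two slices. At z = 1.2: the 10.5×24 cube contributes its full rectangle (area 252.00 mm²); the r=3 cylinder at (15, -3) gives a regular 24-gon of circumradius 3 (constant along its height) (area = (24/2)·3.000²·sin(360°/24) = 27.95 mm²); the cube at (0, 3.5) (footprint 12×16.5) is included at this height (area 198.00 mm²); After the difference (first − rest): starting from the 10.5×24 cube (252.00 mm²), the r=3 cylinder at (15, -3) misses the remaining region (no effect); the 12×16.5 cube at (0, 3.5) partially overlaps it — only the 173.25 mm² overlap (of its 198.00 mm²) is removed, clipping the outline — area = 78.75 mm². At z = 2.4: the cube (footprint 10.5×24) is included at this height (area 252.00 mm²); the cylinder at (15, -3): section is a regular 24-gon, circumradius r=3 (area = (24/2)·3.000²·sin(360°/24) = 27.95 mm²); the cube at (0, 3.5) is present — its section is the full 12×16.5 rectangle (area 198.00 mm²); Taking the first minus the rest: starting from the 10.5×24 cube (252.00 mm²), the r=3 cylinder at (15, -3) misses the remaining region (no effect); the 12×16.5 cube at (0, 3.5) partially overlaps it — only the 173.25 mm² overlap (of its 198.00 mm²) is removed, clipping the outline — area = 78.75 mm². Checking containment: the cross-section at z = 2.4 is a subset of the cross-section at z = 1.2.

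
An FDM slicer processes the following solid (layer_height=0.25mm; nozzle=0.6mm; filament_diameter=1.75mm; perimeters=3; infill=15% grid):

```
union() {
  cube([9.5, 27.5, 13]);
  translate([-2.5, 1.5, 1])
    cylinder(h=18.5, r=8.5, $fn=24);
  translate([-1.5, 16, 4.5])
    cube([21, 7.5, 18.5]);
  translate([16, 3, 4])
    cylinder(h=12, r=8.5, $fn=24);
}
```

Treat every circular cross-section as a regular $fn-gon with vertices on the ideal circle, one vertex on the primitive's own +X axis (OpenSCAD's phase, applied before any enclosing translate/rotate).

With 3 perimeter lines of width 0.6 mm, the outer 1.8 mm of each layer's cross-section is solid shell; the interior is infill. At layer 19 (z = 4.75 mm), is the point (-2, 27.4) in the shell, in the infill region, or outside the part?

At z = 4.75 mm: the cube is present — its section is the full 9.5×27.5 rectangle; the cylinder at (-2.5, 1.5): section is a regular 24-gon, circumradius r=8.5; the cube at (-1.5, 16) (footprint 21×7.5) is included at this height; the r=8.5 cylinder at (16, 3) contributes a regular 24-gon of circumradius 8.5; Taking the union: the regions partially overlap (shared area 127.89 mm²), so overlapping operands fuse into one piece — 1 connected region. Overall, the cross-section is a single solid region. The nearest boundary edge runs (0.00, 23.50)→(0.00, 27.50); distance from the point to it = 2.00 mm. The point is not inside any of the regions above, so it lies outside the cross-section (2.00 mm from the nearest boundary).

outside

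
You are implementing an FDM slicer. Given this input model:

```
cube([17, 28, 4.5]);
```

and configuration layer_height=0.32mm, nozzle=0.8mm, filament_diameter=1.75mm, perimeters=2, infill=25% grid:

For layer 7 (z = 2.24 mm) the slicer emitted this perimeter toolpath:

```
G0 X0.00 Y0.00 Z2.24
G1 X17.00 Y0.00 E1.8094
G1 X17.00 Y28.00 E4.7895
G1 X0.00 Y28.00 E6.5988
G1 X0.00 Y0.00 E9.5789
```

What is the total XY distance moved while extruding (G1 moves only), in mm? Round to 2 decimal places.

90.00 mm

Sum the Euclidean lengths of each G1 segment: total = 90.00 mm.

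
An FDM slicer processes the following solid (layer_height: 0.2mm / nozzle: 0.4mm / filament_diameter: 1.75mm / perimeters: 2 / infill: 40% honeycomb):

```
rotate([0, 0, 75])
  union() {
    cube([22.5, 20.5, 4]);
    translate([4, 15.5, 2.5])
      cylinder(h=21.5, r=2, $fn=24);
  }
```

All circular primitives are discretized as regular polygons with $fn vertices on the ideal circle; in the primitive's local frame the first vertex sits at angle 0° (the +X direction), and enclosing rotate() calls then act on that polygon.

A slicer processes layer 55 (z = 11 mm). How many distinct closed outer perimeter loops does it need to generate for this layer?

At z = 11 mm: the cube is absent (z outside [0, 4]); the r=2 cylinder at (4, 15.5) contributes a regular 24-gon of circumradius 2; Taking the union: only the r=2 cylinder at (4, 15.5) is present, so the union is just that shape — 1 connected region; (whole slice rotated 75° about Z — lengths, areas and connectivity unchanged). The result has 1 disconnected region.

1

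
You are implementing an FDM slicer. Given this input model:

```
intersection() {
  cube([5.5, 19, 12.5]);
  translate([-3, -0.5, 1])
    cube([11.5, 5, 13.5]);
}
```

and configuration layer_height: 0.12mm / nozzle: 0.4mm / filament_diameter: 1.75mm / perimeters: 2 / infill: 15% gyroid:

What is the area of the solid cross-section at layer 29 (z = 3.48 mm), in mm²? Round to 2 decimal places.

At z = 3.48 mm: the cube is present — its section is the full 5.5×19 rectangle (area 104.50 mm²); the cube at (-3, -0.5) is present — its section is the full 11.5×5 rectangle (area 57.50 mm²); Keeping only the common overlap: the 11.5×5 cube at (-3, -0.5) partially overlaps the 5.5×19 cube; clipping to the common part keeps 24.75 mm² — area = 24.75 mm². Overall, the cross-section is a single solid region. Net area = 24.75 mm².

24.75 mm²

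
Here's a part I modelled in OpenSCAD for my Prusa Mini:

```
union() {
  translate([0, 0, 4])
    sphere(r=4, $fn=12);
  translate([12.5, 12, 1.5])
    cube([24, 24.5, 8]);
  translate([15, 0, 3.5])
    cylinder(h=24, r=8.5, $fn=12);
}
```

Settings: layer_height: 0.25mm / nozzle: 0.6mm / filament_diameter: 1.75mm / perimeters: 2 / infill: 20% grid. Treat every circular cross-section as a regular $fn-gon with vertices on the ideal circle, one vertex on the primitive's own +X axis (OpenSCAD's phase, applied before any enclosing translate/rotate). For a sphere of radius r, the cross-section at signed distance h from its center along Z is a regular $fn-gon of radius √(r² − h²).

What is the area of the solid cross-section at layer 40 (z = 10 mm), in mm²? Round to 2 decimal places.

216.75 mm²

At z = 10 mm: the sphere does not reach this height (|z−center|=6.000 > r=4); the cube at (12.5, 12) is absent (z outside [1.5, 9.5]); the r=8.5 cylinder at (15, 0) gives a regular 12-gon of circumradius 8.5 (constant along its height) (area = (12/2)·8.500²·sin(360°/12) = 216.75 mm²); Combining (union): only the r=8.5 cylinder at (15, 0) is present, so the union is just that shape — area = 216.75 mm². Overall, the cross-section is a single solid region. Net area = 216.75 mm².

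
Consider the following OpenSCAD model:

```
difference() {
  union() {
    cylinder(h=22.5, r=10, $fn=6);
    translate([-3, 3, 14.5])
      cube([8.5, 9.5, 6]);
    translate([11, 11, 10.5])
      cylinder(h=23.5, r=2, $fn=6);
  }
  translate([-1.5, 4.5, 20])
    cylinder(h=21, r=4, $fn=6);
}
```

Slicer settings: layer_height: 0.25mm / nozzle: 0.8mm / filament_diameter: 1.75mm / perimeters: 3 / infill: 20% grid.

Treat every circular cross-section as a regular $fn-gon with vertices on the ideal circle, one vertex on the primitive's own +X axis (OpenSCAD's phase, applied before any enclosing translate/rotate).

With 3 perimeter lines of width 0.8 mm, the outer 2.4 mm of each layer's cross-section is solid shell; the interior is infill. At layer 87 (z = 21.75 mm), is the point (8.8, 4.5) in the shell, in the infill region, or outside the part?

outside

At z = 21.75 mm: the r=10 cylinder contributes a regular 6-gon of circumradius 10; the cube at (-3, 3) is not intersected at this z (z outside [14.5, 20.5]); the r=2 cylinder at (11, 11) gives a regular 6-gon of circumradius 2 (constant along its height); Taking the union: the 2 present regions are separate (no shared area or edge), so areas and boundary lengths simply add and each stays a separate island — 2 connected regions; the cylinder at (-1.5, 4.5): section is a regular 6-gon, circumradius r=4; After the difference (first − rest): starting from that combined region, the r=4 cylinder at (-1.5, 4.5) lies wholly inside it (removes its full 41.57 mm² and its 24.00 mm outline becomes a hole wall) — 2 connected regions with 1 hole. Overall, the cross-section has 2 separate islands and 1 hole. The nearest boundary edge runs (5.00, 8.66)→(10.00, 0.00); distance from the point to it = 1.21 mm. The point is not inside any of the regions above, so it lies outside the cross-section (1.21 mm from the nearest boundary).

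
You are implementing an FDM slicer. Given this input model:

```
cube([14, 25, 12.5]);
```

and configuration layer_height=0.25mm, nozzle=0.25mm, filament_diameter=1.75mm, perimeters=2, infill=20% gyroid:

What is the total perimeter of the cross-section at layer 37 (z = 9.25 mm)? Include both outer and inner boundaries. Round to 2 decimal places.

78.00 mm

At z = 9.25 mm: the 14×25 cube contributes its full rectangle (perimeter 78.00 mm). Overall, the cross-section is a single solid region. Total boundary length (outer) = 78.00 mm.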